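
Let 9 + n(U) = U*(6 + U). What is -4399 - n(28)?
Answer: -5342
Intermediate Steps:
n(U) = -9 + U*(6 + U)
-4399 - n(28) = -4399 - (-9 + 28**2 + 6*28) = -4399 - (-9 + 784 + 168) = -4399 - 1*943 = -4399 - 943 = -5342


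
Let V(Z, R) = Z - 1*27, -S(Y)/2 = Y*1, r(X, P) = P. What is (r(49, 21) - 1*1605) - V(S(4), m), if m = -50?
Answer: -1549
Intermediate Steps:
S(Y) = -2*Y
V(Z, R) = -27 + Z (V(Z, R) = Z - 27 = -27 + Z)
(r(49, 21) - 1*1605) - V(S(4), m) = (21 - 1*1605) - (-27 - 2*4) = (21 - 1605) - (-27 - 8) = -1584 - 1*(-35) = -1584 + 35 = -1549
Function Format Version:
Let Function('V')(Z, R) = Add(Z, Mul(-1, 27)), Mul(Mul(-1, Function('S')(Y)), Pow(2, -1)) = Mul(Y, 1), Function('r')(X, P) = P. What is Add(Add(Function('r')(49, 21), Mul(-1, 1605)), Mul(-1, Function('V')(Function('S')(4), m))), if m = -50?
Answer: -1549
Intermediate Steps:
Function('S')(Y) = Mul(-2, Y) (Function('S')(Y) = Mul(-2, Mul(Y, 1)) = Mul(-2, Y))
Function('V')(Z, R) = Add(-27, Z) (Function('V')(Z, R) = Add(Z, -27) = Add(-27, Z))
Add(Add(Function('r')(49, 21), Mul(-1, 1605)), Mul(-1, Function('V')(Function('S')(4), m))) = Add(Add(21, Mul(-1, 1605)), Mul(-1, Add(-27, Mul(-2, 4)))) = Add(Add(21, -1605), Mul(-1, Add(-27, -8))) = Add(-1584, Mul(-1, -35)) = Add(-1584, 35) = -1549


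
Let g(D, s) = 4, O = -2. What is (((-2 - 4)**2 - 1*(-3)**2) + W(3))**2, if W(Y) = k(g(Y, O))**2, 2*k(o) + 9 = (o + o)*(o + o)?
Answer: 9815689/16 ≈ 6.1348e+5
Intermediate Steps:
k(o) = -9/2 + 2*o**2 (k(o) = -9/2 + ((o + o)*(o + o))/2 = -9/2 + ((2*o)*(2*o))/2 = -9/2 + (4*o**2)/2 = -9/2 + 2*o**2)
W(Y) = 3025/4 (W(Y) = (-9/2 + 2*4**2)**2 = (-9/2 + 2*16)**2 = (-9/2 + 32)**2 = (55/2)**2 = 3025/4)
(((-2 - 4)**2 - 1*(-3)**2) + W(3))**2 = (((-2 - 4)**2 - 1*(-3)**2) + 3025/4)**2 = (((-6)**2 - 1*9) + 3025/4)**2 = ((36 - 9) + 3025/4)**2 = (27 + 3025/4)**2 = (3133/4)**2 = 9815689/16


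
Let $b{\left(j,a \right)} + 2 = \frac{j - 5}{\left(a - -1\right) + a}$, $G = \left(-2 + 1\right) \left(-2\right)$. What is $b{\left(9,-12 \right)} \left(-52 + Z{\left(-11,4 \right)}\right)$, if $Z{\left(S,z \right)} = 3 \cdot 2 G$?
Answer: $\frac{2000}{23} \approx 86.957$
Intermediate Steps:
$G = 2$ ($G = \left(-1\right) \left(-2\right) = 2$)
$Z{\left(S,z \right)} = 12$ ($Z{\left(S,z \right)} = 3 \cdot 2 \cdot 2 = 6 \cdot 2 = 12$)
$b{\left(j,a \right)} = -2 + \frac{-5 + j}{1 + 2 a}$ ($b{\left(j,a \right)} = -2 + \frac{j - 5}{\left(a - -1\right) + a} = -2 + \frac{-5 + j}{\left(a + 1\right) + a} = -2 + \frac{-5 + j}{\left(1 + a\right) + a} = -2 + \frac{-5 + j}{1 + 2 a}$)
$b{\left(9,-12 \right)} \left(-52 + Z{\left(-11,4 \right)}\right) = \frac{-7 + 9 - -48}{1 + 2 \left(-12\right)} \left(-52 + 12\right) = \frac{-7 + 9 + 48}{1 - 24} \left(-40\right) = \frac{1}{-23} \cdot 50 \left(-40\right) = \left(- \frac{1}{23}\right) 50 \left(-40\right) = \left(- \frac{50}{23}\right) \left(-40\right) = \frac{2000}{23}$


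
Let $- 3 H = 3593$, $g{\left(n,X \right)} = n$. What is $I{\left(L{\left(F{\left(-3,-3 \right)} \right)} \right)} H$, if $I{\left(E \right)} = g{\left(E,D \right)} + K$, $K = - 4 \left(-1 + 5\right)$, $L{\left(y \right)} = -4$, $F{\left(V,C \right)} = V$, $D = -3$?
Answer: $\frac{71860}{3} \approx 23953.0$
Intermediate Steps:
$K = -16$ ($K = \left(-4\right) 4 = -16$)
$I{\left(E \right)} = -16 + E$ ($I{\left(E \right)} = E - 16 = -16 + E$)
$H = - \frac{3593}{3}$ ($H = \left(- \frac{1}{3}\right) 3593 = - \frac{3593}{3} \approx -1197.7$)
$I{\left(L{\left(F{\left(-3,-3 \right)} \right)} \right)} H = \left(-16 - 4\right) \left(- \frac{3593}{3}\right) = \left(-20\right) \left(- \frac{3593}{3}\right) = \frac{71860}{3}$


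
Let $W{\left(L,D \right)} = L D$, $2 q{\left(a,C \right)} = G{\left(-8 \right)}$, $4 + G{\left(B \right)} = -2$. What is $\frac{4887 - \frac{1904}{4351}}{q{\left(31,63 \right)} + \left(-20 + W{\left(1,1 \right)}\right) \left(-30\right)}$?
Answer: $\frac{21261433}{2467017} \approx 8.6183$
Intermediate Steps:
$G{\left(B \right)} = -6$ ($G{\left(B \right)} = -4 - 2 = -6$)
$q{\left(a,C \right)} = -3$ ($q{\left(a,C \right)} = \frac{1}{2} \left(-6\right) = -3$)
$W{\left(L,D \right)} = D L$
$\frac{4887 - \frac{1904}{4351}}{q{\left(31,63 \right)} + \left(-20 + W{\left(1,1 \right)}\right) \left(-30\right)} = \frac{4887 - \frac{1904}{4351}}{-3 + \left(-20 + 1 \cdot 1\right) \left(-30\right)} = \frac{4887 - \frac{1904}{4351}}{-3 + \left(-20 + 1\right) \left(-30\right)} = \frac{4887 - \frac{1904}{4351}}{-3 - -570} = \frac{21261433}{4351 \left(-3 + 570\right)} = \frac{21261433}{4351 \cdot 567} = \frac{21261433}{4351} \cdot \frac{1}{567} = \frac{21261433}{2467017}$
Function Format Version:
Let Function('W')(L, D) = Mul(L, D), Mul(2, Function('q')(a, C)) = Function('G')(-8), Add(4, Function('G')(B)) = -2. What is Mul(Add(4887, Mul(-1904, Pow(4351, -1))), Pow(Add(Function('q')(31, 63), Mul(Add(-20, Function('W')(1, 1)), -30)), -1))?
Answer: Rational(21261433, 2467017) ≈ 8.6183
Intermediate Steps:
Function('G')(B) = -6 (Function('G')(B) = Add(-4, -2) = -6)
Function('q')(a, C) = -3 (Function('q')(a, C) = Mul(Rational(1, 2), -6) = -3)
Function('W')(L, D) = Mul(D, L)
Mul(Add(4887, Mul(-1904, Pow(4351, -1))), Pow(Add(Function('q')(31, 63), Mul(Add(-20, Function('W')(1, 1)), -30)), -1)) = Mul(Add(4887, Mul(-1904, Pow(4351, -1))), Pow(Add(-3, Mul(Add(-20, Mul(1, 1)), -30)), -1)) = Mul(Add(4887, Mul(-1904, Rational(1, 4351))), Pow(Add(-3, Mul(Add(-20, 1), -30)), -1)) = Mul(Add(4887, Rational(-1904, 4351)), Pow(Add(-3, Mul(-19, -30)), -1)) = Mul(Rational(21261433, 4351), Pow(Add(-3, 570), -1)) = Mul(Rational(21261433, 4351), Pow(567, -1)) = Mul(Rational(21261433, 4351), Rational(1, 567)) = Rational(21261433, 2467017)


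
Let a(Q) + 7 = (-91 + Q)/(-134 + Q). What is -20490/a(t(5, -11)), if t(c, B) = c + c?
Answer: 2540760/787 ≈ 3228.4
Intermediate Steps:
t(c, B) = 2*c
a(Q) = -7 + (-91 + Q)/(-134 + Q)
-20490/a(t(5, -11)) = -20490*(-134 + 2*5)/(847 - 12*5) = -20490*(-134 + 10)/(847 - 6*10) = -20490*(-124/(847 - 60)) = -20490/((-1/124*787)) = -20490/(-787/124) = -20490*(-124/787) = 2540760/787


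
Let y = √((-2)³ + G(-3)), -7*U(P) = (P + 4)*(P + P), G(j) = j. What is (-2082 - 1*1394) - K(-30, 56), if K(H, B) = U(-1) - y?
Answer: -24338/7 + I*√11 ≈ -3476.9 + 3.3166*I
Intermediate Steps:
U(P) = -2*P*(4 + P)/7 (U(P) = -(P + 4)*(P + P)/7 = -(4 + P)*2*P/7 = -2*P*(4 + P)/7)
y = I*√11 (y = √((-2)³ - 3) = √(-8 - 3) = √(-11) = I*√11 ≈ 3.3166*I)
K(H, B) = 6/7 - I*√11 (K(H, B) = -2/7*(-1)*(4 - 1) - I*√11 = -2/7*(-1)*3 - I*√11 = 6/7 - I*√11)
(-2082 - 1*1394) - K(-30, 56) = (-2082 - 1*1394) - (6/7 - I*√11) = (-2082 - 1394) + (-6/7 + I*√11) = -3476 + (-6/7 + I*√11) = -24338/7 + I*√11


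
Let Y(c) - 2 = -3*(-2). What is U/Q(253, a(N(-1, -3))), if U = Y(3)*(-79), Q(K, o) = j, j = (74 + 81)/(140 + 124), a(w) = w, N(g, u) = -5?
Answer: -166848/155 ≈ -1076.4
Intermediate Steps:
Y(c) = 8 (Y(c) = 2 - 3*(-2) = 2 + 6 = 8)
j = 155/264 ≈ 0.58712
Q(K, o) = 155/264
U = -632 (U = 8*(-79) = -632)
U/Q(253, a(N(-1, -3))) = -632/155/264 = -632*264/155 = -166848/155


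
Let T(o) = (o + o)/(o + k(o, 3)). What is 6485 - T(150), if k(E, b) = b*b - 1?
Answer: 512165/79 ≈ 6483.1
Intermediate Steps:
k(E, b) = -1 + b² (k(E, b) = b² - 1 = -1 + b²)
T(o) = 2*o/(8 + o) (T(o) = (o + o)/(o + (-1 + 3²)) = (2*o)/(o + (-1 + 9)) = (2*o)/(o + 8) = (2*o)/(8 + o) = 2*o/(8 + o))
6485 - T(150) = 6485 - 2*150/(8 + 150) = 6485 - 2*150/158 = 6485 - 1*150/79 = 6485 - 150/79 = 512165/79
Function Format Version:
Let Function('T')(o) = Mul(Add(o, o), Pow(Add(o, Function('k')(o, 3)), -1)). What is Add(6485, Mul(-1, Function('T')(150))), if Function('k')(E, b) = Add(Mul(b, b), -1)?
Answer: Rational(512165, 79) ≈ 6483.1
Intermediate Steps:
Function('k')(E, b) = Add(-1, Pow(b, 2)) (Function('k')(E, b) = Add(Pow(b, 2), -1) = Add(-1, Pow(b, 2)))
Function('T')(o) = Mul(2, o, Pow(Add(8, o), -1)) (Function('T')(o) = Mul(Add(o, o), Pow(Add(o, Add(-1, Pow(3, 2))), -1)) = Mul(Mul(2, o), Pow(Add(o, Add(-1, 9)), -1)) = Mul(Mul(2, o), Pow(Add(o, 8), -1)) = Mul(Mul(2, o), Pow(Add(8, o), -1)) = Mul(2, o, Pow(Add(8, o), -1)))
Add(6485, Mul(-1, Function('T')(150))) = Add(6485, Mul(-1, Mul(2, 150, Pow(Add(8, 150), -1)))) = Add(6485, Mul(-1, Mul(2, 150, Pow(158, -1)))) = Add(6485, Mul(-1, Mul(2, 150, Rational(1, 158)))) = Add(6485, Mul(-1, Rational(150, 79))) = Add(6485, Rational(-150, 79)) = Rational(512165, 79)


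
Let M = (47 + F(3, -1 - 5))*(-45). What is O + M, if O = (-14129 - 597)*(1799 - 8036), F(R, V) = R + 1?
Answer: 91843767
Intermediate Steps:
F(R, V) = 1 + R
O = 91846062 (O = -14726*(-6237) = 91846062)
M = -2295 (M = (47 + (1 + 3))*(-45) = (47 + 4)*(-45) = 51*(-45) = -2295)
O + M = 91846062 - 2295 = 91843767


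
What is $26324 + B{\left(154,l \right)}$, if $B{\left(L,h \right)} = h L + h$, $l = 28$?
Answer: $30664$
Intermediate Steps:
$B{\left(L,h \right)} = h + L h$ ($B{\left(L,h \right)} = L h + h = h + L h$)
$26324 + B{\left(154,l \right)} = 26324 + 28 \left(1 + 154\right) = 26324 + 28 \cdot 155 = 26324 + 4340 = 30664$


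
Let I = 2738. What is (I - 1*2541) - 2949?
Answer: -2752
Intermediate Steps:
(I - 1*2541) - 2949 = (2738 - 1*2541) - 2949 = (2738 - 2541) - 2949 = 197 - 2949 = -2752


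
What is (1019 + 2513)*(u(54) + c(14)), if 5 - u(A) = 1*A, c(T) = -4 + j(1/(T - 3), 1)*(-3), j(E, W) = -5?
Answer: -134216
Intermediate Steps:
c(T) = 11 (c(T) = -4 - 5*(-3) = -4 + 15 = 11)
u(A) = 5 - A
(1019 + 2513)*(u(54) + c(14)) = (1019 + 2513)*((5 - 1*54) + 11) = 3532*((5 - 54) + 11) = 3532*(-49 + 11) = 3532*(-38) = -134216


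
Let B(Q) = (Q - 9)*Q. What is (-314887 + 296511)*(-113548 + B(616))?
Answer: -4784448864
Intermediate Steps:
B(Q) = Q*(-9 + Q) (B(Q) = (-9 + Q)*Q = Q*(-9 + Q))
(-314887 + 296511)*(-113548 + B(616)) = (-314887 + 296511)*(-113548 + 616*(-9 + 616)) = -18376*(-113548 + 616*607) = -18376*(-113548 + 373912) = -18376*260364 = -4784448864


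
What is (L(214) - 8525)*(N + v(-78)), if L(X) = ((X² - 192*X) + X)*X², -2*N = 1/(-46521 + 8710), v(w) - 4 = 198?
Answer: 3443121019029615/75622 ≈ 4.5531e+10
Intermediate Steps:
v(w) = 202 (v(w) = 4 + 198 = 202)
N = 1/75622 (N = -1/(2*(-46521 + 8710)) = -½/(-37811) = -½*(-1/37811) = 1/75622 ≈ 1.3224e-5)
L(X) = X²*(X² - 191*X) (L(X) = (X² - 191*X)*X² = X²*(X² - 191*X))
(L(214) - 8525)*(N + v(-78)) = (214³*(-191 + 214) - 8525)*(1/75622 + 202) = (9800344*23 - 8525)*(15275645/75622) = (225407912 - 8525)*(15275645/75622) = 225399387*(15275645/75622) = 3443121019029615/75622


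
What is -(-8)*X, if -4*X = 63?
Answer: -126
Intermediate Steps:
X = -63/4 (X = -¼*63 = -63/4 ≈ -15.750)
-(-8)*X = -(-8)*(-63)/4 = -8*63/4 = -126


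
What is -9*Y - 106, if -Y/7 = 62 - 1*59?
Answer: 83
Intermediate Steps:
Y = -21 (Y = -7*(62 - 1*59) = -7*(62 - 59) = -7*3 = -21)
-9*Y - 106 = -9*(-21) - 106 = 189 - 106 = 83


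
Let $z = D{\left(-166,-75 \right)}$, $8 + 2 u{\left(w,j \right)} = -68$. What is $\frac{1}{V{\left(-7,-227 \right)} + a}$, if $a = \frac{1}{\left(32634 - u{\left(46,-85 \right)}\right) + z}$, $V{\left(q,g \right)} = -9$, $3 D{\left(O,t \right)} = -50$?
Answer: $- \frac{97966}{881691} \approx -0.11111$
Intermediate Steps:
$D{\left(O,t \right)} = - \frac{50}{3}$ ($D{\left(O,t \right)} = \frac{1}{3} \left(-50\right) = - \frac{50}{3}$)
$u{\left(w,j \right)} = -38$ ($u{\left(w,j \right)} = -4 + \frac{1}{2} \left(-68\right) = -4 - 34 = -38$)
$z = - \frac{50}{3} \approx -16.667$
$a = \frac{3}{97966}$ ($a = \frac{1}{\left(32634 - -38\right) - \frac{50}{3}} = \frac{1}{\left(32634 + 38\right) - \frac{50}{3}} = \frac{1}{32672 - \frac{50}{3}} = \frac{1}{\frac{97966}{3}} = \frac{3}{97966} \approx 3.0623 \cdot 10^{-5}$)
$\frac{1}{V{\left(-7,-227 \right)} + a} = \frac{1}{-9 + \frac{3}{97966}} = \frac{1}{- \frac{881691}{97966}} = - \frac{97966}{881691}$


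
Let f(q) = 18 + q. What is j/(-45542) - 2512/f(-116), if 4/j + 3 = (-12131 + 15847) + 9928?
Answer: 55733961274/2174334477 ≈ 25.633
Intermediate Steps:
j = 4/13641 (j = 4/(-3 + ((-12131 + 15847) + 9928)) = 4/(-3 + (3716 + 9928)) = 4/(-3 + 13644) = 4/13641 ≈ 0.00029323)
j/(-45542) - 2512/f(-116) = (4/13641)/(-45542) - 2512/(18 - 116) = (4/13641)*(-1/45542) - 2512/(-98) = -2/310619211 - 2512*(-1/98) = -2/310619211 + 1256/49 = 55733961274/2174334477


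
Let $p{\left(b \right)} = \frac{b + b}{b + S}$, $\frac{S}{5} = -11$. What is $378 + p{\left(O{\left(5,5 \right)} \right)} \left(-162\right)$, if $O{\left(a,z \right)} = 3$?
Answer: $\frac{5157}{13} \approx 396.69$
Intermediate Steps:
$S = -55$ ($S = 5 \left(-11\right) = -55$)
$p{\left(b \right)} = \frac{2 b}{-55 + b}$ ($p{\left(b \right)} = \frac{b + b}{b - 55} = \frac{2 b}{-55 + b}$)
$378 + p{\left(O{\left(5,5 \right)} \right)} \left(-162\right) = 378 + 2 \cdot 3 \frac{1}{-55 + 3} \left(-162\right) = 378 + 2 \cdot 3 \frac{1}{-52} \left(-162\right) = 378 + 2 \cdot 3 \left(- \frac{1}{52}\right) \left(-162\right) = 378 - - \frac{243}{13} = 378 + \frac{243}{13} = \frac{5157}{13}$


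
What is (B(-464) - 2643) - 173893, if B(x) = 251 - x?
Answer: -175821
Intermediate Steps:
(B(-464) - 2643) - 173893 = ((251 - 1*(-464)) - 2643) - 173893 = ((251 + 464) - 2643) - 173893 = (715 - 2643) - 173893 = -1928 - 173893 = -175821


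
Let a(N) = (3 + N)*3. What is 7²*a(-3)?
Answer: 0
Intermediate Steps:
a(N) = 9 + 3*N
7²*a(-3) = 7²*(9 + 3*(-3)) = 49*(9 - 9) = 49*0 = 0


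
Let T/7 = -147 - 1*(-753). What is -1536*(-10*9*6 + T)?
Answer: -5686272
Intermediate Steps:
T = 4242 (T = 7*(-147 - 1*(-753)) = 7*(-147 + 753) = 7*606 = 4242)
-1536*(-10*9*6 + T) = -1536*(-10*9*6 + 4242) = -1536*(-90*6 + 4242) = -1536*(-540 + 4242) = -1536*3702 = -5686272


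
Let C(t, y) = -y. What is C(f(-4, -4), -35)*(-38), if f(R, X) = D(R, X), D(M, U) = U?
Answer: -1330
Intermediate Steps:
f(R, X) = X
C(f(-4, -4), -35)*(-38) = -1*(-35)*(-38) = 35*(-38) = -1330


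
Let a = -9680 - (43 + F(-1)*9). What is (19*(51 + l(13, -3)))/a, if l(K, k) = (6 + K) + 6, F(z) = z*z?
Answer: -361/2433 ≈ -0.14838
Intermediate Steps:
F(z) = z²
l(K, k) = 12 + K
a = -9732 (a = -9680 - (43 + (-1)²*9) = -9680 - (43 + 1*9) = -9680 - (43 + 9) = -9680 - 1*52 = -9680 - 52 = -9732)
(19*(51 + l(13, -3)))/a = (19*(51 + (12 + 13)))/(-9732) = (19*(51 + 25))*(-1/9732) = (19*76)*(-1/9732) = 1444*(-1/9732) = -361/2433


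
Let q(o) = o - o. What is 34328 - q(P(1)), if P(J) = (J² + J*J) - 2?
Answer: 34328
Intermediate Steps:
P(J) = -2 + 2*J² (P(J) = (J² + J²) - 2 = 2*J² - 2 = -2 + 2*J²)
q(o) = 0
34328 - q(P(1)) = 34328 - 1*0 = 34328 + 0 = 34328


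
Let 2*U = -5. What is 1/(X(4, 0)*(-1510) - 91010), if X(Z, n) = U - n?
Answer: -1/87235 ≈ -1.1463e-5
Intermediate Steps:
U = -5/2 (U = (½)*(-5) = -5/2 ≈ -2.5000)
X(Z, n) = -5/2 - n
1/(X(4, 0)*(-1510) - 91010) = 1/((-5/2 - 1*0)*(-1510) - 91010) = 1/((-5/2 + 0)*(-1510) - 91010) = 1/(-5/2*(-1510) - 91010) = 1/(3775 - 91010) = 1/(-87235) = -1/87235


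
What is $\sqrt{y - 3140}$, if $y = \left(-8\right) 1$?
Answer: $2 i \sqrt{787} \approx 56.107 i$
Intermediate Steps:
$y = -8$
$\sqrt{y - 3140} = \sqrt{-8 - 3140} = \sqrt{-3148} = 2 i \sqrt{787}$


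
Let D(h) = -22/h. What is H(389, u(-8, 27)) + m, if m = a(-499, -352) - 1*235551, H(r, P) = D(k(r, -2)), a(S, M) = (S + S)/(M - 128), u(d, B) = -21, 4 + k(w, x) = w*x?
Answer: -22103908091/93840 ≈ -2.3555e+5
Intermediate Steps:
k(w, x) = -4 + w*x
a(S, M) = 2*S/(-128 + M) (a(S, M) = (2*S)/(-128 + M) = 2*S/(-128 + M))
H(r, P) = -22/(-4 - 2*r) (H(r, P) = -22/(-4 + r*(-2)) = -22/(-4 - 2*r))
m = -56531741/240 (m = 2*(-499)/(-128 - 352) - 1*235551 = 2*(-499)/(-480) - 235551 = 2*(-499)*(-1/480) - 235551 = 499/240 - 235551 = -56531741/240 ≈ -2.3555e+5)
H(389, u(-8, 27)) + m = 11/(2 + 389) - 56531741/240 = 11/391 - 56531741/240 = -22103908091/93840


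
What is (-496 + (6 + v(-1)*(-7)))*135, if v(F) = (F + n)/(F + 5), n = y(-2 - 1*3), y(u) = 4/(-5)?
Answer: -262899/4 ≈ -65725.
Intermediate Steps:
y(u) = -⅘ (y(u) = 4*(-⅕) = -⅘)
n = -⅘ ≈ -0.80000
v(F) = (-⅘ + F)/(5 + F) (v(F) = (F - ⅘)/(F + 5) = (-⅘ + F)/(5 + F))
(-496 + (6 + v(-1)*(-7)))*135 = (-496 + (6 + ((-⅘ - 1)/(5 - 1))*(-7)))*135 = (-496 + (6 + (-9/5/4)*(-7)))*135 = (-496 + (6 + ((¼)*(-9/5))*(-7)))*135 = (-496 + (6 - 9/20*(-7)))*135 = (-496 + (6 + 63/20))*135 = (-496 + 183/20)*135 = -9737/20*135 = -262899/4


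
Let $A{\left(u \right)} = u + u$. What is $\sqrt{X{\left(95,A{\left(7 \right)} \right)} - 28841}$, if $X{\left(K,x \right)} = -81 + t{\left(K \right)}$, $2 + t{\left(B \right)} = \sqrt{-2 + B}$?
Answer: $\sqrt{-28924 + \sqrt{93}} \approx 170.04 i$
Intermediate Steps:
$t{\left(B \right)} = -2 + \sqrt{-2 + B}$
$A{\left(u \right)} = 2 u$
$X{\left(K,x \right)} = -83 + \sqrt{-2 + K}$ ($X{\left(K,x \right)} = -81 + \left(-2 + \sqrt{-2 + K}\right) = -83 + \sqrt{-2 + K}$)
$\sqrt{X{\left(95,A{\left(7 \right)} \right)} - 28841} = \sqrt{\left(-83 + \sqrt{-2 + 95}\right) - 28841} = \sqrt{\left(-83 + \sqrt{93}\right) - 28841} = \sqrt{-28924 + \sqrt{93}}$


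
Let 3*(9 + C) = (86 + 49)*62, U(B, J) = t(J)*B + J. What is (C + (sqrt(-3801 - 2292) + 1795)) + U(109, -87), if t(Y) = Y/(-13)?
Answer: 67840/13 + 3*I*sqrt(677) ≈ 5218.5 + 78.058*I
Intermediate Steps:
t(Y) = -Y/13 (t(Y) = Y*(-1/13) = -Y/13)
U(B, J) = J - B*J/13 (U(B, J) = (-J/13)*B + J = -B*J/13 + J = J - B*J/13)
C = 2781 (C = -9 + ((86 + 49)*62)/3 = -9 + (135*62)/3 = -9 + (1/3)*8370 = -9 + 2790 = 2781)
(C + (sqrt(-3801 - 2292) + 1795)) + U(109, -87) = (2781 + (sqrt(-3801 - 2292) + 1795)) + (1/13)*(-87)*(13 - 1*109) = (2781 + (sqrt(-6093) + 1795)) + (1/13)*(-87)*(13 - 109) = (2781 + (3*I*sqrt(677) + 1795)) + (1/13)*(-87)*(-96) = (2781 + (1795 + 3*I*sqrt(677))) + 8352/13 = (4576 + 3*I*sqrt(677)) + 8352/13 = 67840/13 + 3*I*sqrt(677)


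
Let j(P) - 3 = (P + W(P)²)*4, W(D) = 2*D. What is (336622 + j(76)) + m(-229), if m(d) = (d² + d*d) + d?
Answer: 533998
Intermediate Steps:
m(d) = d + 2*d² (m(d) = (d² + d²) + d = 2*d² + d = d + 2*d²)
j(P) = 3 + 4*P + 16*P² (j(P) = 3 + (P + (2*P)²)*4 = 3 + (P + 4*P²)*4 = 3 + (4*P + 16*P²) = 3 + 4*P + 16*P²)
(336622 + j(76)) + m(-229) = (336622 + (3 + 4*76 + 16*76²)) - 229*(1 + 2*(-229)) = (336622 + (3 + 304 + 16*5776)) - 229*(1 - 458) = (336622 + (3 + 304 + 92416)) - 229*(-457) = (336622 + 92723) + 104653 = 429345 + 104653 = 533998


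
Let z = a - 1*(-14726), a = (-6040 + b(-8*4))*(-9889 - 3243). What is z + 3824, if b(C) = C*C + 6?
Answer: 65809870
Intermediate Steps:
b(C) = 6 + C**2 (b(C) = C**2 + 6 = 6 + C**2)
a = 65791320 (a = (-6040 + (6 + (-8*4)**2))*(-9889 - 3243) = (-6040 + (6 + (-32)**2))*(-13132) = (-6040 + (6 + 1024))*(-13132) = (-6040 + 1030)*(-13132) = -5010*(-13132) = 65791320)
z = 65806046 (z = 65791320 - 1*(-14726) = 65791320 + 14726 = 65806046)
z + 3824 = 65806046 + 3824 = 65809870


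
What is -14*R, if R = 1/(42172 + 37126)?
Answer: -7/39649 ≈ -0.00017655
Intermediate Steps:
R = 1/79298 ≈ 1.2611e-5
-14*R = -14*1/79298 = -7/39649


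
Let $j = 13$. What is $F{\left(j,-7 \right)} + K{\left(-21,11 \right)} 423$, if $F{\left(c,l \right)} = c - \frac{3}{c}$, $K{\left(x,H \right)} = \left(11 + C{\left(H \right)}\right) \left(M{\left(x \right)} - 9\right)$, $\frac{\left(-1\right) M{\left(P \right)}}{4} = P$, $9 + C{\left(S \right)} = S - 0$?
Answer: $\frac{5361691}{13} \approx 4.1244 \cdot 10^{5}$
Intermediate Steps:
$C{\left(S \right)} = -9 + S$ ($C{\left(S \right)} = -9 + \left(S - 0\right) = -9 + \left(S + 0\right) = -9 + S$)
$M{\left(P \right)} = - 4 P$
$K{\left(x,H \right)} = \left(-9 - 4 x\right) \left(2 + H\right)$ ($K{\left(x,H \right)} = \left(11 + \left(-9 + H\right)\right) \left(- 4 x - 9\right) = \left(2 + H\right) \left(-9 - 4 x\right) = \left(-9 - 4 x\right) \left(2 + H\right)$)
$F{\left(j,-7 \right)} + K{\left(-21,11 \right)} 423 = \left(13 - \frac{3}{13}\right) + \left(-18 - 99 - -168 - 44 \left(-21\right)\right) 423 = \left(13 - \frac{3}{13}\right) + \left(-18 - 99 + 168 + 924\right) 423 = \left(13 - \frac{3}{13}\right) + 975 \cdot 423 = \frac{166}{13} + 412425 = \frac{5361691}{13}$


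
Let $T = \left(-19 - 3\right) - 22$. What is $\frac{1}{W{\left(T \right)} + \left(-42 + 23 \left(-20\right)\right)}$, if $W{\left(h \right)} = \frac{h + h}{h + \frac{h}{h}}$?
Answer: $- \frac{43}{21498} \approx -0.0020002$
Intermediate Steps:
$T = -44$ ($T = -22 - 22 = -44$)
$W{\left(h \right)} = \frac{2 h}{1 + h}$ ($W{\left(h \right)} = \frac{2 h}{h + 1} = \frac{2 h}{1 + h}$)
$\frac{1}{W{\left(T \right)} + \left(-42 + 23 \left(-20\right)\right)} = \frac{1}{2 \left(-44\right) \frac{1}{1 - 44} + \left(-42 + 23 \left(-20\right)\right)} = \frac{1}{2 \left(-44\right) \frac{1}{-43} - 502} = \frac{1}{2 \left(-44\right) \left(- \frac{1}{43}\right) - 502} = \frac{1}{\frac{88}{43} - 502} = \frac{1}{- \frac{21498}{43}} = - \frac{43}{21498}$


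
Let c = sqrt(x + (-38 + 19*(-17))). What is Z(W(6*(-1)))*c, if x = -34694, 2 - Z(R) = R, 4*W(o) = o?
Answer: 21*I*sqrt(3895)/2 ≈ 655.3*I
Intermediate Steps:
W(o) = o/4
Z(R) = 2 - R
c = 3*I*sqrt(3895) (c = sqrt(-34694 + (-38 + 19*(-17))) = sqrt(-34694 + (-38 - 323)) = sqrt(-34694 - 361) = sqrt(-35055) = 3*I*sqrt(3895) ≈ 187.23*I)
Z(W(6*(-1)))*c = (2 - 6*(-1)/4)*(3*I*sqrt(3895)) = (2 - (-6)/4)*(3*I*sqrt(3895)) = (2 - 1*(-3/2))*(3*I*sqrt(3895)) = (2 + 3/2)*(3*I*sqrt(3895)) = 7*(3*I*sqrt(3895))/2 = 21*I*sqrt(3895)/2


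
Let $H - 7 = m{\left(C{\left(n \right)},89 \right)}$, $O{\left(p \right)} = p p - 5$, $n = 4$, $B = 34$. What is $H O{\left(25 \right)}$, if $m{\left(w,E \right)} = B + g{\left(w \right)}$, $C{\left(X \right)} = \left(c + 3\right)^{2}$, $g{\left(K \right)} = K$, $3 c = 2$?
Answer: $\frac{303800}{9} \approx 33756.0$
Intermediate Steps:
$c = \frac{2}{3}$ ($c = \frac{1}{3} \cdot 2 = \frac{2}{3} \approx 0.66667$)
$O{\left(p \right)} = -5 + p^{2}$ ($O{\left(p \right)} = p^{2} - 5 = -5 + p^{2}$)
$C{\left(X \right)} = \frac{121}{9}$ ($C{\left(X \right)} = \left(\frac{2}{3} + 3\right)^{2} = \left(\frac{11}{3}\right)^{2} = \frac{121}{9}$)
$m{\left(w,E \right)} = 34 + w$
$H = \frac{490}{9}$ ($H = 7 + \left(34 + \frac{121}{9}\right) = 7 + \frac{427}{9} = \frac{490}{9} \approx 54.444$)
$H O{\left(25 \right)} = \frac{490 \left(-5 + 25^{2}\right)}{9} = \frac{490 \left(-5 + 625\right)}{9} = \frac{490}{9} \cdot 620 = \frac{303800}{9}$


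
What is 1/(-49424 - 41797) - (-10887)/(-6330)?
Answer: -331043119/192476310 ≈ -1.7199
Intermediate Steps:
1/(-49424 - 41797) - (-10887)/(-6330) = 1/(-91221) - (-10887)*(-1)/6330 = -1/91221 - 1*3629/2110 = -1/91221 - 3629/2110 = -331043119/192476310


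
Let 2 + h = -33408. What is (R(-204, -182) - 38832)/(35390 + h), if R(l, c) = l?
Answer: -3253/165 ≈ -19.715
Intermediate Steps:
h = -33410 (h = -2 - 33408 = -33410)
(R(-204, -182) - 38832)/(35390 + h) = (-204 - 38832)/(35390 - 33410) = -39036/1980 = -39036*1/1980 = -3253/165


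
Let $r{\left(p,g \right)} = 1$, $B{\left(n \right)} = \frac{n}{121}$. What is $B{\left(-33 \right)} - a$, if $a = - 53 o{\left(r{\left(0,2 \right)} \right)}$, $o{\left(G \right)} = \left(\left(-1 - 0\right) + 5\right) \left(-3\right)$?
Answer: $- \frac{6999}{11} \approx -636.27$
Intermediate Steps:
$B{\left(n \right)} = \frac{n}{121}$ ($B{\left(n \right)} = n \frac{1}{121} = \frac{n}{121}$)
$o{\left(G \right)} = -12$ ($o{\left(G \right)} = \left(\left(-1 + 0\right) + 5\right) \left(-3\right) = \left(-1 + 5\right) \left(-3\right) = 4 \left(-3\right) = -12$)
$a = 636$ ($a = \left(-53\right) \left(-12\right) = 636$)
$B{\left(-33 \right)} - a = \frac{1}{121} \left(-33\right) - 636 = - \frac{3}{11} - 636 = - \frac{6999}{11}$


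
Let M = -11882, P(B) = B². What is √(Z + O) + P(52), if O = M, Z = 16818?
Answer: 2704 + 2*√1234 ≈ 2774.3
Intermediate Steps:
O = -11882
√(Z + O) + P(52) = √(16818 - 11882) + 52² = √4936 + 2704 = 2*√1234 + 2704 = 2704 + 2*√1234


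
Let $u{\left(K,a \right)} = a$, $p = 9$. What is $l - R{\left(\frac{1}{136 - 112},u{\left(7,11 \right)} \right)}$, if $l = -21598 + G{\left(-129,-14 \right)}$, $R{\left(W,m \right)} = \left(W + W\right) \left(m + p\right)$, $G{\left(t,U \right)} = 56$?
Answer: $- \frac{64631}{3} \approx -21544.0$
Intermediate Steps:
$R{\left(W,m \right)} = 2 W \left(9 + m\right)$ ($R{\left(W,m \right)} = \left(W + W\right) \left(m + 9\right) = 2 W \left(9 + m\right)$)
$l = -21542$ ($l = -21598 + 56 = -21542$)
$l - R{\left(\frac{1}{136 - 112},u{\left(7,11 \right)} \right)} = -21542 - \frac{2 \left(9 + 11\right)}{136 - 112} = -21542 - 2 \cdot \frac{1}{24} \cdot 20 = -21542 - \frac{5}{3} = - \frac{64631}{3}$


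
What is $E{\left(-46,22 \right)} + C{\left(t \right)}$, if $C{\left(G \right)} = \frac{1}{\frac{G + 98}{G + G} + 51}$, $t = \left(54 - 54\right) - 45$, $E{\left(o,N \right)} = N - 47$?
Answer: $- \frac{113335}{4537} \approx -24.98$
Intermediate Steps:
$E{\left(o,N \right)} = -47 + N$ ($E{\left(o,N \right)} = N - 47 = -47 + N$)
$t = -45$ ($t = 0 - 45 = -45$)
$C{\left(G \right)} = \frac{1}{51 + \frac{98 + G}{2 G}}$ ($C{\left(G \right)} = \frac{1}{\frac{98 + G}{2 G} + 51} = \frac{1}{51 + \frac{98 + G}{2 G}}$)
$E{\left(-46,22 \right)} + C{\left(t \right)} = \left(-47 + 22\right) + 2 \left(-45\right) \frac{1}{98 + 103 \left(-45\right)} = -25 + 2 \left(-45\right) \frac{1}{98 - 4635} = -25 + 2 \left(-45\right) \frac{1}{-4537} = -25 + 2 \left(-45\right) \left(- \frac{1}{4537}\right) = -25 + \frac{90}{4537} = - \frac{113335}{4537}$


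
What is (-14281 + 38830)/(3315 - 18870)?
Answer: -8183/5185 ≈ -1.5782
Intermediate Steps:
(-14281 + 38830)/(3315 - 18870) = 24549/(-15555) = 24549*(-1/15555) = -8183/5185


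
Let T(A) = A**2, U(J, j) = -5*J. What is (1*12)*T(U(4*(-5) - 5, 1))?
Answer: 187500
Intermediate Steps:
(1*12)*T(U(4*(-5) - 5, 1)) = (1*12)*(-5*(4*(-5) - 5))**2 = 12*(-5*(-20 - 5))**2 = 12*(-5*(-25))**2 = 12*125**2 = 12*15625 = 187500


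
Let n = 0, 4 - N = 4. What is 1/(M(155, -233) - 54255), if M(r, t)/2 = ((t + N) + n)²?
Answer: 1/54323 ≈ 1.8408e-5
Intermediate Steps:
N = 0 (N = 4 - 1*4 = 4 - 4 = 0)
M(r, t) = 2*t² (M(r, t) = 2*((t + 0) + 0)² = 2*(t + 0)² = 2*t²)
1/(M(155, -233) - 54255) = 1/(2*(-233)² - 54255) = 1/(2*54289 - 54255) = 1/(108578 - 54255) = 1/54323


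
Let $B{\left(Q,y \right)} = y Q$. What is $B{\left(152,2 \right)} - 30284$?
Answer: $-29980$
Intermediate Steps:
$B{\left(Q,y \right)} = Q y$
$B{\left(152,2 \right)} - 30284 = 152 \cdot 2 - 30284 = 304 - 30284 = -29980$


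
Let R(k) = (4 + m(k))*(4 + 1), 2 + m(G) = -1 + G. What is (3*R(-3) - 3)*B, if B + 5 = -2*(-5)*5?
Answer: -1485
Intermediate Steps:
m(G) = -3 + G (m(G) = -2 + (-1 + G) = -3 + G)
R(k) = 5 + 5*k (R(k) = (4 + (-3 + k))*(4 + 1) = (1 + k)*5 = 5 + 5*k)
B = 45 (B = -5 - 2*(-5)*5 = -5 + 10*5 = -5 + 50 = 45)
(3*R(-3) - 3)*B = (3*(5 + 5*(-3)) - 3)*45 = (3*(5 - 15) - 3)*45 = (3*(-10) - 3)*45 = (-30 - 3)*45 = -33*45 = -1485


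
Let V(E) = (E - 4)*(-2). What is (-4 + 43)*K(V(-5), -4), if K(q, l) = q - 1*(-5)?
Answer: 897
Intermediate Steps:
V(E) = 8 - 2*E (V(E) = (-4 + E)*(-2) = 8 - 2*E)
K(q, l) = 5 + q (K(q, l) = q + 5 = 5 + q)
(-4 + 43)*K(V(-5), -4) = (-4 + 43)*(5 + (8 - 2*(-5))) = 39*(5 + (8 + 10)) = 39*(5 + 18) = 39*23 = 897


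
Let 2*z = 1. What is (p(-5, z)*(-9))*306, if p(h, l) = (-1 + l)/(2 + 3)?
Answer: 1377/5 ≈ 275.40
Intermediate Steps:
z = ½ (z = (½)*1 = ½ ≈ 0.50000)
p(h, l) = -⅕ + l/5 (p(h, l) = (-1 + l)/5 = (-1 + l)*(⅕) = -⅕ + l/5)
(p(-5, z)*(-9))*306 = ((-⅕ + (⅕)*(½))*(-9))*306 = ((-⅕ + ⅒)*(-9))*306 = -⅒*(-9)*306 = (9/10)*306 = 1377/5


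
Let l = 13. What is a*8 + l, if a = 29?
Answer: 245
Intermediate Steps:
a*8 + l = 29*8 + 13 = 232 + 13 = 245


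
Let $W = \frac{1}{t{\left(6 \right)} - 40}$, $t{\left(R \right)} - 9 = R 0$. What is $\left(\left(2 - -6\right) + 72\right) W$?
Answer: $- \frac{80}{31} \approx -2.5806$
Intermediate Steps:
$t{\left(R \right)} = 9$ ($t{\left(R \right)} = 9 + R 0 = 9 + 0 = 9$)
$W = - \frac{1}{31}$ ($W = \frac{1}{9 - 40} = \frac{1}{-31} = - \frac{1}{31} \approx -0.032258$)
$\left(\left(2 - -6\right) + 72\right) W = \left(\left(2 - -6\right) + 72\right) \left(- \frac{1}{31}\right) = \left(\left(2 + 6\right) + 72\right) \left(- \frac{1}{31}\right) = \left(8 + 72\right) \left(- \frac{1}{31}\right) = 80 \left(- \frac{1}{31}\right) = - \frac{80}{31}$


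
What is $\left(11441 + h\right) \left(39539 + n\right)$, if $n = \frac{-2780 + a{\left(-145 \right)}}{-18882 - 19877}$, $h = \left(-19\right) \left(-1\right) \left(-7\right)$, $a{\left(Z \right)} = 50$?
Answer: $\frac{2475635935564}{5537} \approx 4.4711 \cdot 10^{8}$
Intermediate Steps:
$h = -133$ ($h = 19 \left(-7\right) = -133$)
$n = \frac{390}{5537}$ ($n = \frac{-2780 + 50}{-18882 - 19877} = - \frac{2730}{-38759} = \left(-2730\right) \left(- \frac{1}{38759}\right) = \frac{390}{5537} \approx 0.070435$)
$\left(11441 + h\right) \left(39539 + n\right) = \left(11441 - 133\right) \left(39539 + \frac{390}{5537}\right) = 11308 \cdot \frac{218927833}{5537} = \frac{2475635935564}{5537}$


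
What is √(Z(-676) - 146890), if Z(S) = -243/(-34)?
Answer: I*√169796578/34 ≈ 383.25*I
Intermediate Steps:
Z(S) = 243/34 (Z(S) = -243*(-1)/34 = -9*(-27/34) = 243/34)
√(Z(-676) - 146890) = √(243/34 - 146890) = √(-4994017/34) = I*√169796578/34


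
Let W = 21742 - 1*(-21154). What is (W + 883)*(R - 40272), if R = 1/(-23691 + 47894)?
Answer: -42671532049485/24203 ≈ -1.7631e+9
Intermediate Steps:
R = 1/24203 ≈ 4.1317e-5
W = 42896 (W = 21742 + 21154 = 42896)
(W + 883)*(R - 40272) = (42896 + 883)*(1/24203 - 40272) = 43779*(-974703215/24203) = -42671532049485/24203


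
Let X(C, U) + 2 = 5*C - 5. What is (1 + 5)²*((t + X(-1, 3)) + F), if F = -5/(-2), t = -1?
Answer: -378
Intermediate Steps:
X(C, U) = -7 + 5*C (X(C, U) = -2 + (5*C - 5) = -2 + (-5 + 5*C) = -7 + 5*C)
F = 5/2 (F = -5*(-½) = 5/2 ≈ 2.5000)
(1 + 5)²*((t + X(-1, 3)) + F) = (1 + 5)²*((-1 + (-7 + 5*(-1))) + 5/2) = 6²*((-1 + (-7 - 5)) + 5/2) = 36*((-1 - 12) + 5/2) = 36*(-13 + 5/2) = 36*(-21/2) = -378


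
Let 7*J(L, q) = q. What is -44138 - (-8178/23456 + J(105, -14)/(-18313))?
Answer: -9479658088831/214774864 ≈ -44138.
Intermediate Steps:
J(L, q) = q/7
-44138 - (-8178/23456 + J(105, -14)/(-18313)) = -44138 - (-8178/23456 + ((⅐)*(-14))/(-18313)) = -44138 - (-8178*1/23456 - 2*(-1/18313)) = -44138 - (-4089/11728 + 2/18313) = -44138 - 1*(-74858401/214774864) = -44138 + 74858401/214774864 = -9479658088831/214774864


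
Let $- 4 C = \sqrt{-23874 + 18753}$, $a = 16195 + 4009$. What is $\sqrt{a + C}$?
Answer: $\frac{\sqrt{80816 - 3 i \sqrt{569}}}{2} \approx 142.14 - 0.062932 i$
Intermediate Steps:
$a = 20204$
$C = - \frac{3 i \sqrt{569}}{4}$ ($C = - \frac{\sqrt{-23874 + 18753}}{4} = - \frac{\sqrt{-5121}}{4} = - \frac{3 i \sqrt{569}}{4} \approx - 17.89 i$)
$\sqrt{a + C} = \sqrt{20204 - \frac{3 i \sqrt{569}}{4}}$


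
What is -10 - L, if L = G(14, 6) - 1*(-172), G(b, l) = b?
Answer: -196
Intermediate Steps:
L = 186 (L = 14 - 1*(-172) = 14 + 172 = 186)
-10 - L = -10 - 1*186 = -10 - 186 = -196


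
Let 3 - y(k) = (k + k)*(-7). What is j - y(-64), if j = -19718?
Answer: -18825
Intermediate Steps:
y(k) = 3 + 14*k (y(k) = 3 - (k + k)*(-7) = 3 - 2*k*(-7) = 3 - (-14)*k = 3 + 14*k)
j - y(-64) = -19718 - (3 + 14*(-64)) = -19718 - (3 - 896) = -19718 - 1*(-893) = -19718 + 893 = -18825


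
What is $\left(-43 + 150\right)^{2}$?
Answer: $11449$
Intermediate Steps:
$\left(-43 + 150\right)^{2} = 107^{2} = 11449$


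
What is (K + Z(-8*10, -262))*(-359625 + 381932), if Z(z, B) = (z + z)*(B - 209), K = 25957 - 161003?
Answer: -1331415602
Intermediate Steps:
K = -135046
Z(z, B) = 2*z*(-209 + B) (Z(z, B) = (2*z)*(-209 + B) = 2*z*(-209 + B))
(K + Z(-8*10, -262))*(-359625 + 381932) = (-135046 + 2*(-8*10)*(-209 - 262))*(-359625 + 381932) = (-135046 + 2*(-80)*(-471))*22307 = (-135046 + 75360)*22307 = -59686*22307 = -1331415602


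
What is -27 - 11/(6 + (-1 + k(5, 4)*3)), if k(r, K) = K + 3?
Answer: -713/26 ≈ -27.423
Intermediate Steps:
k(r, K) = 3 + K
-27 - 11/(6 + (-1 + k(5, 4)*3)) = -27 - 11/(6 + (-1 + (3 + 4)*3)) = -27 - 11/(6 + (-1 + 7*3)) = -27 - 11/(6 + (-1 + 21)) = -27 - 11/(6 + 20) = -27 - 11/26 = -713/26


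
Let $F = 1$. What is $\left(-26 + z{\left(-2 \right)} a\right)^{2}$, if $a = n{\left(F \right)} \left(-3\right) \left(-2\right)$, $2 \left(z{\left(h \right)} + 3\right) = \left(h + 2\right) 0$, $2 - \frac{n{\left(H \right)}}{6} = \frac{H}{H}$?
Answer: $17956$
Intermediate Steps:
$n{\left(H \right)} = 6$ ($n{\left(H \right)} = 12 - 6 \frac{H}{H} = 12 - 6 = 6$)
$z{\left(h \right)} = -3$ ($z{\left(h \right)} = -3 + \frac{\left(h + 2\right) 0}{2} = -3 + \frac{\left(2 + h\right) 0}{2} = -3 + \frac{1}{2} \cdot 0 = -3 + 0 = -3$)
$a = 36$ ($a = 6 \left(-3\right) \left(-2\right) = \left(-18\right) \left(-2\right) = 36$)
$\left(-26 + z{\left(-2 \right)} a\right)^{2} = \left(-26 - 108\right)^{2} = \left(-134\right)^{2} = 17956$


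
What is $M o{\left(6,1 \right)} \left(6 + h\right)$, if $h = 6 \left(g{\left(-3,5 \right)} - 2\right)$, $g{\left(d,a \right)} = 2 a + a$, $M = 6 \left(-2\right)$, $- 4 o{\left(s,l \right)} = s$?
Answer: $1512$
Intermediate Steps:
$o{\left(s,l \right)} = - \frac{s}{4}$
$M = -12$
$g{\left(d,a \right)} = 3 a$
$h = 78$ ($h = 6 \left(3 \cdot 5 - 2\right) = 6 \left(15 - 2\right) = 6 \cdot 13 = 78$)
$M o{\left(6,1 \right)} \left(6 + h\right) = - 12 \left(- \frac{1}{4}\right) 6 \left(6 + 78\right) = - 12 \left(\left(- \frac{3}{2}\right) 84\right) = \left(-12\right) \left(-126\right) = 1512$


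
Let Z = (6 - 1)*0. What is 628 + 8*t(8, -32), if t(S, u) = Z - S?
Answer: 564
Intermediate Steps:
Z = 0 (Z = 5*0 = 0)
t(S, u) = -S (t(S, u) = 0 - S = -S)
628 + 8*t(8, -32) = 628 + 8*(-1*8) = 628 + 8*(-8) = 628 - 64 = 564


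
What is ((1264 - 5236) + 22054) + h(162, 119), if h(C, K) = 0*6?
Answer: 18082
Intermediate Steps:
h(C, K) = 0
((1264 - 5236) + 22054) + h(162, 119) = ((1264 - 5236) + 22054) + 0 = (-3972 + 22054) + 0 = 18082 + 0 = 18082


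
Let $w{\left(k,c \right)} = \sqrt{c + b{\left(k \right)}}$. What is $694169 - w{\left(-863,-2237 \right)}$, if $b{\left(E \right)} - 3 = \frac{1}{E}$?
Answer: $694169 - \frac{i \sqrt{1663814809}}{863} \approx 6.9417 \cdot 10^{5} - 47.265 i$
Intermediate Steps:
$b{\left(E \right)} = 3 + \frac{1}{E}$
$w{\left(k,c \right)} = \sqrt{3 + c + \frac{1}{k}}$ ($w{\left(k,c \right)} = \sqrt{c + \left(3 + \frac{1}{k}\right)} = \sqrt{3 + c + \frac{1}{k}}$)
$694169 - w{\left(-863,-2237 \right)} = 694169 - \sqrt{3 - 2237 + \frac{1}{-863}} = 694169 - \sqrt{3 - 2237 - \frac{1}{863}} = 694169 - \sqrt{- \frac{1927943}{863}} = 694169 - \frac{i \sqrt{1663814809}}{863}$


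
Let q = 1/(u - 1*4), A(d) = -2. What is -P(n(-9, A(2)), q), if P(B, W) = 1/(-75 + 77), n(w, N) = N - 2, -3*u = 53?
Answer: -½ ≈ -0.50000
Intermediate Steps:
u = -53/3 (u = -⅓*53 = -53/3 ≈ -17.667)
n(w, N) = -2 + N
q = -3/65 (q = 1/(-53/3 - 1*4) = 1/(-53/3 - 4) = 1/(-65/3) = -3/65 ≈ -0.046154)
P(B, W) = ½ (P(B, W) = 1/2 = ½)
-P(n(-9, A(2)), q) = -1*½ = -½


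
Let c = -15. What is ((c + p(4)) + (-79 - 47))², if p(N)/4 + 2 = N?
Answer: 17689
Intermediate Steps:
p(N) = -8 + 4*N
((c + p(4)) + (-79 - 47))² = ((-15 + (-8 + 4*4)) + (-79 - 47))² = ((-15 + (-8 + 16)) - 126)² = ((-15 + 8) - 126)² = (-7 - 126)² = (-133)² = 17689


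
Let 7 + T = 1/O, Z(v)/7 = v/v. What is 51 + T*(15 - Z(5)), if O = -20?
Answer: -27/5 ≈ -5.4000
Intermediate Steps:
Z(v) = 7 (Z(v) = 7*(v/v) = 7*1 = 7)
T = -141/20 (T = -7 + 1/(-20) = -7 - 1/20 = -141/20 ≈ -7.0500)
51 + T*(15 - Z(5)) = 51 - 141*(15 - 1*7)/20 = 51 - 141*(15 - 7)/20 = 51 - 141/20*8 = 51 - 282/5 = -27/5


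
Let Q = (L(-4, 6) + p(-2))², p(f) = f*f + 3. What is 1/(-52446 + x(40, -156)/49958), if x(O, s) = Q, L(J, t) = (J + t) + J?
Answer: -49958/2620097243 ≈ -1.9067e-5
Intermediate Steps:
p(f) = 3 + f² (p(f) = f² + 3 = 3 + f²)
L(J, t) = t + 2*J
Q = 25 (Q = ((6 + 2*(-4)) + (3 + (-2)²))² = ((6 - 8) + (3 + 4))² = (-2 + 7)² = 5² = 25)
x(O, s) = 25
1/(-52446 + x(40, -156)/49958) = 1/(-52446 + 25/49958) = 1/(-2620097243/49958) = -49958/2620097243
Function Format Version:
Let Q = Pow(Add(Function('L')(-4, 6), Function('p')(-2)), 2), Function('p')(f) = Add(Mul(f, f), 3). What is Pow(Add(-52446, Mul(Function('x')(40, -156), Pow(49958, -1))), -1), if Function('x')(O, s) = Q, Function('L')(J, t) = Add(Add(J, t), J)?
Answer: Rational(-49958, 2620097243) ≈ -1.9067e-5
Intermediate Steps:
Function('p')(f) = Add(3, Pow(f, 2)) (Function('p')(f) = Add(Pow(f, 2), 3) = Add(3, Pow(f, 2)))
Function('L')(J, t) = Add(t, Mul(2, J))
Q = 25 (Q = Pow(Add(Add(6, Mul(2, -4)), Add(3, Pow(-2, 2))), 2) = Pow(Add(Add(6, -8), Add(3, 4)), 2) = Pow(Add(-2, 7), 2) = Pow(5, 2) = 25)
Function('x')(O, s) = 25
Pow(Add(-52446, Mul(Function('x')(40, -156), Pow(49958, -1))), -1) = Pow(Add(-52446, Mul(25, Pow(49958, -1))), -1) = Pow(Add(-52446, Mul(25, Rational(1, 49958))), -1) = Pow(Add(-52446, Rational(25, 49958)), -1) = Pow(Rational(-2620097243, 49958), -1) = Rational(-49958, 2620097243)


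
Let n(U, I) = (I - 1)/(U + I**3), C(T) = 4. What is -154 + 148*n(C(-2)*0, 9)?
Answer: -111082/729 ≈ -152.38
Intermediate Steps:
n(U, I) = (-1 + I)/(U + I**3)
-154 + 148*n(C(-2)*0, 9) = -154 + 148*((-1 + 9)/(4*0 + 9**3)) = -154 + 148*(8/(0 + 729)) = -154 + 148*(8/729) = -154 + 1184/729 = -111082/729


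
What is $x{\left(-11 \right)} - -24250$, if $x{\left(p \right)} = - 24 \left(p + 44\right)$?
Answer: $23458$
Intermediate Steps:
$x{\left(p \right)} = -1056 - 24 p$ ($x{\left(p \right)} = - 24 \left(44 + p\right) = -1056 - 24 p$)
$x{\left(-11 \right)} - -24250 = \left(-1056 - -264\right) - -24250 = \left(-1056 + 264\right) + 24250 = -792 + 24250 = 23458$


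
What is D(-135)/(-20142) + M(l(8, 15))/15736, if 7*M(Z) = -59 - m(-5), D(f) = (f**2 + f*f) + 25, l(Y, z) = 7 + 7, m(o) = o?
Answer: -1004720467/554670396 ≈ -1.8114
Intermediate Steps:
l(Y, z) = 14
D(f) = 25 + 2*f**2 (D(f) = (f**2 + f**2) + 25 = 2*f**2 + 25 = 25 + 2*f**2)
M(Z) = -54/7 (M(Z) = (-59 - 1*(-5))/7 = (-59 + 5)/7 = (1/7)*(-54) = -54/7)
D(-135)/(-20142) + M(l(8, 15))/15736 = (25 + 2*(-135)**2)/(-20142) - 54/7/15736 = (25 + 2*18225)*(-1/20142) - 54/7*1/15736 = (25 + 36450)*(-1/20142) - 27/55076 = 36475*(-1/20142) - 27/55076 = -36475/20142 - 27/55076 = -1004720467/554670396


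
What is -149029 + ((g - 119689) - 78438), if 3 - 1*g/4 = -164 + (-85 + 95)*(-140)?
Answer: -340888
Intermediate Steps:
g = 6268 (g = 12 - 4*(-164 + (-85 + 95)*(-140)) = 12 - 4*(-164 + 10*(-140)) = 12 - 4*(-164 - 1400) = 12 - 4*(-1564) = 12 + 6256 = 6268)
-149029 + ((g - 119689) - 78438) = -149029 + ((6268 - 119689) - 78438) = -149029 + (-113421 - 78438) = -149029 - 191859 = -340888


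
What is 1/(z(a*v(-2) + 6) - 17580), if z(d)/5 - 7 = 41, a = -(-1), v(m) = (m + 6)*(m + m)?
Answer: -1/17340 ≈ -5.7670e-5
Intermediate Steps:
v(m) = 2*m*(6 + m) (v(m) = (6 + m)*(2*m) = 2*m*(6 + m))
a = 1 (a = -1*(-1) = 1)
z(d) = 240 (z(d) = 35 + 5*41 = 35 + 205 = 240)
1/(z(a*v(-2) + 6) - 17580) = 1/(240 - 17580) = 1/(-17340) = -1/17340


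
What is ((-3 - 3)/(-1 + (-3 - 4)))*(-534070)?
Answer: -801105/2 ≈ -4.0055e+5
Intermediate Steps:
((-3 - 3)/(-1 + (-3 - 4)))*(-534070) = -6/(-1 - 7)*(-534070) = -6/(-8)*(-534070) = -6*(-1/8)*(-534070) = (3/4)*(-534070) = -801105/2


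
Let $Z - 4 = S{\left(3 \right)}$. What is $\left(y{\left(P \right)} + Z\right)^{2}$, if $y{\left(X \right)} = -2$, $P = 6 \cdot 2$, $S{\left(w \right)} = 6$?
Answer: $64$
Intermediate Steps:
$P = 12$
$Z = 10$ ($Z = 4 + 6 = 10$)
$\left(y{\left(P \right)} + Z\right)^{2} = \left(-2 + 10\right)^{2} = 8^{2} = 64$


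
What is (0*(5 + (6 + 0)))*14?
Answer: 0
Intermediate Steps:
(0*(5 + (6 + 0)))*14 = (0*(5 + 6))*14 = (0*11)*14 = 0*14 = 0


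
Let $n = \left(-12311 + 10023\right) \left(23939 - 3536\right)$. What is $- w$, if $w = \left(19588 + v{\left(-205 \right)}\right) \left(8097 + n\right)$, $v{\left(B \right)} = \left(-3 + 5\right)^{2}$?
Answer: $914436361464$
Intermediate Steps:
$v{\left(B \right)} = 4$ ($v{\left(B \right)} = 2^{2} = 4$)
$n = -46682064$ ($n = \left(-2288\right) 20403 = -46682064$)
$w = -914436361464$ ($w = \left(19588 + 4\right) \left(8097 - 46682064\right) = 19592 \left(-46673967\right) = -914436361464$)
$- w = \left(-1\right) \left(-914436361464\right) = 914436361464$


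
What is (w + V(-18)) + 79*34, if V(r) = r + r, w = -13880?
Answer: -11230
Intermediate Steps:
V(r) = 2*r
(w + V(-18)) + 79*34 = (-13880 + 2*(-18)) + 79*34 = (-13880 - 36) + 2686 = -13916 + 2686 = -11230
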